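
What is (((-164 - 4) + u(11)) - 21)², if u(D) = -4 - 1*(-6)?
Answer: 34969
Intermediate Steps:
u(D) = 2 (u(D) = -4 + 6 = 2)
(((-164 - 4) + u(11)) - 21)² = (((-164 - 4) + 2) - 21)² = ((-168 + 2) - 21)² = (-166 - 21)² = (-187)² = 34969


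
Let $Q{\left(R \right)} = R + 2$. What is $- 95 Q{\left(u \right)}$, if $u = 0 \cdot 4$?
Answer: $-190$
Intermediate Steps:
$u = 0$
$Q{\left(R \right)} = 2 + R$
$- 95 Q{\left(u \right)} = - 95 \left(2 + 0\right) = \left(-95\right) 2 = -190$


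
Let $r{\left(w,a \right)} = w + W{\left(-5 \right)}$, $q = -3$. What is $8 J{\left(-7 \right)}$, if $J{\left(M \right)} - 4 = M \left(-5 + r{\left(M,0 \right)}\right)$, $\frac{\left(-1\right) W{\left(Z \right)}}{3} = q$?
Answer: $200$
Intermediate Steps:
$W{\left(Z \right)} = 9$ ($W{\left(Z \right)} = \left(-3\right) \left(-3\right) = 9$)
$r{\left(w,a \right)} = 9 + w$ ($r{\left(w,a \right)} = w + 9 = 9 + w$)
$J{\left(M \right)} = 4 + M \left(4 + M\right)$ ($J{\left(M \right)} = 4 + M \left(-5 + \left(9 + M\right)\right) = 4 + M \left(4 + M\right)$)
$8 J{\left(-7 \right)} = 8 \left(4 + \left(-7\right)^{2} + 4 \left(-7\right)\right) = 8 \left(4 + 49 - 28\right) = 8 \cdot 25 = 200$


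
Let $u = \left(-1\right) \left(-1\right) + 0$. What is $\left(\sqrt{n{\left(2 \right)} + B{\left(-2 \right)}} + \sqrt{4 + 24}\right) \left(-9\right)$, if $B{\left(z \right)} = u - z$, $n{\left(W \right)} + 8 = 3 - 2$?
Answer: $- 18 i - 18 \sqrt{7} \approx -47.624 - 18.0 i$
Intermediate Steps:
$n{\left(W \right)} = -7$ ($n{\left(W \right)} = -8 + \left(3 - 2\right) = -8 + 1 = -7$)
$u = 1$ ($u = 1 + 0 = 1$)
$B{\left(z \right)} = 1 - z$
$\left(\sqrt{n{\left(2 \right)} + B{\left(-2 \right)}} + \sqrt{4 + 24}\right) \left(-9\right) = \left(\sqrt{-7 + \left(1 - -2\right)} + \sqrt{4 + 24}\right) \left(-9\right) = \left(\sqrt{-7 + \left(1 + 2\right)} + \sqrt{28}\right) \left(-9\right) = \left(\sqrt{-7 + 3} + 2 \sqrt{7}\right) \left(-9\right) = \left(\sqrt{-4} + 2 \sqrt{7}\right) \left(-9\right) = \left(2 i + 2 \sqrt{7}\right) \left(-9\right) = - 18 i - 18 \sqrt{7}$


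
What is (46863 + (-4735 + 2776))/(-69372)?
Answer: -3742/5781 ≈ -0.64729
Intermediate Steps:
(46863 + (-4735 + 2776))/(-69372) = (46863 - 1959)*(-1/69372) = 44904*(-1/69372) = -3742/5781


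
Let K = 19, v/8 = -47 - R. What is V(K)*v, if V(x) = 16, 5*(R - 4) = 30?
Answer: -7296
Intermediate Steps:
R = 10 (R = 4 + (1/5)*30 = 4 + 6 = 10)
v = -456 (v = 8*(-47 - 1*10) = 8*(-47 - 10) = 8*(-57) = -456)
V(K)*v = 16*(-456) = -7296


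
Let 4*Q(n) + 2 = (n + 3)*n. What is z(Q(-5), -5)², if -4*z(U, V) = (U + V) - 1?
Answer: 1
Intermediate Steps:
Q(n) = -½ + n*(3 + n)/4 (Q(n) = -½ + ((n + 3)*n)/4 = -½ + ((3 + n)*n)/4 = -½ + (n*(3 + n))/4 = -½ + n*(3 + n)/4)
z(U, V) = ¼ - U/4 - V/4 (z(U, V) = -((U + V) - 1)/4 = -(-1 + U + V)/4 = ¼ - U/4 - V/4)
z(Q(-5), -5)² = (¼ - (-½ + (¼)*(-5)² + (¾)*(-5))/4 - ¼*(-5))² = (¼ - (-½ + (¼)*25 - 15/4)/4 + 5/4)² = (¼ - (-½ + 25/4 - 15/4)/4 + 5/4)² = (¼ - ¼*2 + 5/4)² = (¼ - ½ + 5/4)² = 1² = 1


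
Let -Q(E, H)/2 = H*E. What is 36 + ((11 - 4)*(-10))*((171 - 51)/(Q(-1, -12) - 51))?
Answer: 148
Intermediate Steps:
Q(E, H) = -2*E*H (Q(E, H) = -2*H*E = -2*E*H)
36 + ((11 - 4)*(-10))*((171 - 51)/(Q(-1, -12) - 51)) = 36 + ((11 - 4)*(-10))*((171 - 51)/(-2*(-1)*(-12) - 51)) = 36 + (7*(-10))*(120/(-24 - 51)) = 36 - 8400/(-75) = 36 - 8400*(-1)/75 = 36 - 70*(-8/5) = 36 + 112 = 148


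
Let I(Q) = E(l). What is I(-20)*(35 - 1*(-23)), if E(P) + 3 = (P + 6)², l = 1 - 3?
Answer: 754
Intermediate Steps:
l = -2
E(P) = -3 + (6 + P)² (E(P) = -3 + (P + 6)² = -3 + (6 + P)²)
I(Q) = 13 (I(Q) = -3 + (6 - 2)² = -3 + 4² = -3 + 16 = 13)
I(-20)*(35 - 1*(-23)) = 13*(35 - 1*(-23)) = 13*(35 + 23) = 13*58 = 754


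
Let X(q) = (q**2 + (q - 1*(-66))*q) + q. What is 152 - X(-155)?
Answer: -37513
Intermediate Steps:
X(q) = q + q**2 + q*(66 + q) (X(q) = (q**2 + (q + 66)*q) + q = (q**2 + (66 + q)*q) + q = (q**2 + q*(66 + q)) + q = q + q**2 + q*(66 + q))
152 - X(-155) = 152 - (-155)*(67 + 2*(-155)) = 152 - (-155)*(67 - 310) = 152 - (-155)*(-243) = 152 - 1*37665 = 152 - 37665 = -37513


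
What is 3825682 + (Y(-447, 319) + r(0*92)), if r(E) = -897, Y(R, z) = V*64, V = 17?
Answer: 3825873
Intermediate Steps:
Y(R, z) = 1088 (Y(R, z) = 17*64 = 1088)
3825682 + (Y(-447, 319) + r(0*92)) = 3825682 + (1088 - 897) = 3825682 + 191 = 3825873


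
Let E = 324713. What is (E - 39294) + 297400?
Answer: 582819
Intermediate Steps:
(E - 39294) + 297400 = (324713 - 39294) + 297400 = 285419 + 297400 = 582819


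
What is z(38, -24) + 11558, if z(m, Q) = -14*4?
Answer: 11502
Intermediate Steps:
z(m, Q) = -56
z(38, -24) + 11558 = -56 + 11558 = 11502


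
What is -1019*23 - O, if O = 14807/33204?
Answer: -778216955/33204 ≈ -23437.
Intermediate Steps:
O = 14807/33204 (O = 14807*(1/33204) = 14807/33204 ≈ 0.44594)
-1019*23 - O = -1019*23 - 1*14807/33204 = -23437 - 14807/33204 = -778216955/33204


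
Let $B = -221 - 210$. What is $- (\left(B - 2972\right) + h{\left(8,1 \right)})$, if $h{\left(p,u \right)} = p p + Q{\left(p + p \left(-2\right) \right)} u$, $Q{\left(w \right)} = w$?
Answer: $3347$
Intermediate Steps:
$h{\left(p,u \right)} = p^{2} - p u$ ($h{\left(p,u \right)} = p p + \left(p + p \left(-2\right)\right) u = p^{2} + \left(p - 2 p\right) u = p^{2} + - p u = p^{2} - p u$)
$B = -431$ ($B = -221 - 210 = -431$)
$- (\left(B - 2972\right) + h{\left(8,1 \right)}) = - (\left(-431 - 2972\right) + 8 \left(8 - 1\right)) = - (-3403 + 8 \left(8 - 1\right)) = - (-3403 + 8 \cdot 7) = - (-3403 + 56) = \left(-1\right) \left(-3347\right) = 3347$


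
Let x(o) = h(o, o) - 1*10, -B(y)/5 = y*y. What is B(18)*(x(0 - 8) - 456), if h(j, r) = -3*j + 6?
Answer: 706320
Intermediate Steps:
h(j, r) = 6 - 3*j
B(y) = -5*y² (B(y) = -5*y*y = -5*y²)
x(o) = -4 - 3*o (x(o) = (6 - 3*o) - 1*10 = (6 - 3*o) - 10 = -4 - 3*o)
B(18)*(x(0 - 8) - 456) = (-5*18²)*((-4 - 3*(0 - 8)) - 456) = (-5*324)*((-4 - 3*(-8)) - 456) = -1620*((-4 + 24) - 456) = -1620*(20 - 456) = -1620*(-436) = 706320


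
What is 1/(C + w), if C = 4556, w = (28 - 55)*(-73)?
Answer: 1/6527 ≈ 0.00015321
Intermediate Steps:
w = 1971 (w = -27*(-73) = 1971)
1/(C + w) = 1/(4556 + 1971) = 1/6527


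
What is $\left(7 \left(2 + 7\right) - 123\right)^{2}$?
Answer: $3600$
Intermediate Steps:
$\left(7 \left(2 + 7\right) - 123\right)^{2} = \left(7 \cdot 9 - 123\right)^{2} = \left(63 - 123\right)^{2} = \left(-60\right)^{2} = 3600$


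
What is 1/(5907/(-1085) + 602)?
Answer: 1085/647263 ≈ 0.0016763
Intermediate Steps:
1/(5907/(-1085) + 602) = 1/(5907*(-1/1085) + 602) = 1/(-5907/1085 + 602) = 1/(647263/1085) = 1085/647263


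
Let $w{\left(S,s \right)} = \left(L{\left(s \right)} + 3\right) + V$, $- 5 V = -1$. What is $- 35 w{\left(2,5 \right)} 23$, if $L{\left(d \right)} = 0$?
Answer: $-2576$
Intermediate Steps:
$V = \frac{1}{5}$ ($V = \left(- \frac{1}{5}\right) \left(-1\right) = \frac{1}{5} \approx 0.2$)
$w{\left(S,s \right)} = \frac{16}{5}$ ($w{\left(S,s \right)} = \left(0 + 3\right) + \frac{1}{5} = 3 + \frac{1}{5} = \frac{16}{5}$)
$- 35 w{\left(2,5 \right)} 23 = \left(-35\right) \frac{16}{5} \cdot 23 = \left(-112\right) 23 = -2576$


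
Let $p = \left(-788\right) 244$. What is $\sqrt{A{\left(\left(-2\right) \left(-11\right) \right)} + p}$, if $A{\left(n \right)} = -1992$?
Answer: $2 i \sqrt{48566} \approx 440.75 i$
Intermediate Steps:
$p = -192272$
$\sqrt{A{\left(\left(-2\right) \left(-11\right) \right)} + p} = \sqrt{-1992 - 192272} = \sqrt{-194264} = 2 i \sqrt{48566}$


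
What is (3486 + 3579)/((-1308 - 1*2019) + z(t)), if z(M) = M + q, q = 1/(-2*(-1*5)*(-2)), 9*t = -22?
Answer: -1271700/599309 ≈ -2.1219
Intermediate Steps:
t = -22/9 (t = (⅑)*(-22) = -22/9 ≈ -2.4444)
q = -1/20 (q = 1/(-(-10)*(-2)) = 1/(-2*10) = 1/(-20) = -1/20 ≈ -0.050000)
z(M) = -1/20 + M (z(M) = M - 1/20 = -1/20 + M)
(3486 + 3579)/((-1308 - 1*2019) + z(t)) = (3486 + 3579)/((-1308 - 1*2019) + (-1/20 - 22/9)) = 7065/((-1308 - 2019) - 449/180) = 7065/(-3327 - 449/180) = 7065/(-599309/180) = 7065*(-180/599309) = -1271700/599309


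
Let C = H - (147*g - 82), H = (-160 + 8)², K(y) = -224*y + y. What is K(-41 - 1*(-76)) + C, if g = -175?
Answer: 41106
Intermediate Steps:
K(y) = -223*y
H = 23104 (H = (-152)² = 23104)
C = 48911 (C = 23104 - (147*(-175) - 82) = 23104 - (-25725 - 82) = 23104 - 1*(-25807) = 23104 + 25807 = 48911)
K(-41 - 1*(-76)) + C = -223*(-41 - 1*(-76)) + 48911 = -223*(-41 + 76) + 48911 = -223*35 + 48911 = -7805 + 48911 = 41106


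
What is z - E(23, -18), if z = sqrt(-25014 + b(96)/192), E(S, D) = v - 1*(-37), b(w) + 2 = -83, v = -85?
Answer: 48 + I*sqrt(14408319)/24 ≈ 48.0 + 158.16*I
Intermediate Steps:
b(w) = -85 (b(w) = -2 - 83 = -85)
E(S, D) = -48 (E(S, D) = -85 - 1*(-37) = -85 + 37 = -48)
z = I*sqrt(14408319)/24 (z = sqrt(-25014 - 85/192) = sqrt(-4802773/192) = I*sqrt(14408319)/24 ≈ 158.16*I)
z - E(23, -18) = I*sqrt(14408319)/24 - 1*(-48) = I*sqrt(14408319)/24 + 48 = 48 + I*sqrt(14408319)/24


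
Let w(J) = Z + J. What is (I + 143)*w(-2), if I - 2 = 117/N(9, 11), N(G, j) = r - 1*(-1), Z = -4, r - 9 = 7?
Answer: -15492/17 ≈ -911.29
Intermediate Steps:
r = 16 (r = 9 + 7 = 16)
N(G, j) = 17 (N(G, j) = 16 - 1*(-1) = 16 + 1 = 17)
w(J) = -4 + J
I = 151/17 (I = 2 + 117/17 = 151/17 ≈ 8.8824)
(I + 143)*w(-2) = (151/17 + 143)*(-4 - 2) = (2582/17)*(-6) = -15492/17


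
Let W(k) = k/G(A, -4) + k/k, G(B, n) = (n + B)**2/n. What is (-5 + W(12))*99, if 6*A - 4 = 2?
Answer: -924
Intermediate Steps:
A = 1 (A = 2/3 + (1/6)*2 = 2/3 + 1/3 = 1)
G(B, n) = (B + n)**2/n
W(k) = 1 - 4*k/9 (W(k) = k/(((1 - 4)**2/(-4))) + k/k = k/((-1/4*(-3)**2)) + 1 = k/((-1/4*9)) + 1 = k/(-9/4) + 1 = k*(-4/9) + 1 = -4*k/9 + 1 = 1 - 4*k/9)
(-5 + W(12))*99 = (-5 + (1 - 4/9*12))*99 = (-5 + (1 - 16/3))*99 = (-5 - 13/3)*99 = -28/3*99 = -924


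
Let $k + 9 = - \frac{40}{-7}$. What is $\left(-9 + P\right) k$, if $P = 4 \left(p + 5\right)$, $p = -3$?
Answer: $\frac{23}{7} \approx 3.2857$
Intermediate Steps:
$k = - \frac{23}{7}$ ($k = -9 - \frac{40}{-7} = -9 - - \frac{40}{7} = -9 + \frac{40}{7} = - \frac{23}{7} \approx -3.2857$)
$P = 8$ ($P = 4 \left(-3 + 5\right) = 4 \cdot 2 = 8$)
$\left(-9 + P\right) k = \left(-9 + 8\right) \left(- \frac{23}{7}\right) = \left(-1\right) \left(- \frac{23}{7}\right) = \frac{23}{7}$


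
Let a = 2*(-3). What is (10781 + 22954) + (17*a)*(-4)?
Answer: 34143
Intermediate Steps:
a = -6
(10781 + 22954) + (17*a)*(-4) = (10781 + 22954) + (17*(-6))*(-4) = 33735 - 102*(-4) = 33735 + 408 = 34143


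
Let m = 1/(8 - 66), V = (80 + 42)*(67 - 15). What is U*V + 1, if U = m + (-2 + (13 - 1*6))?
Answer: 916737/29 ≈ 31612.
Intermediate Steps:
V = 6344 (V = 122*52 = 6344)
m = -1/58 (m = 1/(-58) = -1/58 ≈ -0.017241)
U = 289/58 (U = -1/58 + (-2 + (13 - 1*6)) = -1/58 + (-2 + (13 - 6)) = -1/58 + (-2 + 7) = -1/58 + 5 = 289/58 ≈ 4.9828)
U*V + 1 = (289/58)*6344 + 1 = 916708/29 + 1 = 916737/29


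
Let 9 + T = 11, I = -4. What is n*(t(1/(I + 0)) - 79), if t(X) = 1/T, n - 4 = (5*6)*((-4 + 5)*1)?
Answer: -2669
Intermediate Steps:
T = 2 (T = -9 + 11 = 2)
n = 34 (n = 4 + (5*6)*((-4 + 5)*1) = 4 + 30*(1*1) = 4 + 30*1 = 4 + 30 = 34)
t(X) = ½ (t(X) = 1/2 = ½)
n*(t(1/(I + 0)) - 79) = 34*(½ - 79) = 34*(-157/2) = -2669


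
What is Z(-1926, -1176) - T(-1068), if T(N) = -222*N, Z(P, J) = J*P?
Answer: 2027880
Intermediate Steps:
Z(-1926, -1176) - T(-1068) = -1176*(-1926) - (-222)*(-1068) = 2264976 - 1*237096 = 2264976 - 237096 = 2027880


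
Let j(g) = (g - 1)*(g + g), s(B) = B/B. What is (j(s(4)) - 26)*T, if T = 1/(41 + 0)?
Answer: -26/41 ≈ -0.63415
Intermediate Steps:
T = 1/41 ≈ 0.024390
s(B) = 1
j(g) = 2*g*(-1 + g) (j(g) = (-1 + g)*(2*g) = 2*g*(-1 + g))
(j(s(4)) - 26)*T = (2*1*(-1 + 1) - 26)*(1/41) = (2*1*0 - 26)*(1/41) = (0 - 26)*(1/41) = -26*1/41 = -26/41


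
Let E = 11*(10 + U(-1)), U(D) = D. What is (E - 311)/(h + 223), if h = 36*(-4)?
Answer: -212/79 ≈ -2.6835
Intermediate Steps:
h = -144
E = 99 (E = 11*(10 - 1) = 11*9 = 99)
(E - 311)/(h + 223) = (99 - 311)/(-144 + 223) = -212/79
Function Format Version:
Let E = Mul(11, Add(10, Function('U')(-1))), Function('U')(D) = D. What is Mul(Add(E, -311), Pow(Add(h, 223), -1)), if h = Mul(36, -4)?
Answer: Rational(-212, 79) ≈ -2.6835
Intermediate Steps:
h = -144
E = 99 (E = Mul(11, Add(10, -1)) = Mul(11, 9) = 99)
Mul(Add(E, -311), Pow(Add(h, 223), -1)) = Mul(Add(99, -311), Pow(Add(-144, 223), -1)) = Mul(-212, Pow(79, -1)) = Mul(-212, Rational(1, 79)) = Rational(-212, 79)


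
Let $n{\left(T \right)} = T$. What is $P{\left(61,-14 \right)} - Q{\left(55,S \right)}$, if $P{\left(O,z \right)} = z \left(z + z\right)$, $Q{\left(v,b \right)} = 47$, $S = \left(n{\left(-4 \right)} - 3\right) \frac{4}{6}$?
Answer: $345$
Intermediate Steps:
$S = - \frac{14}{3}$ ($S = \left(-4 - 3\right) \frac{4}{6} = - 7 \cdot 4 \cdot \frac{1}{6} = \left(-7\right) \frac{2}{3} = - \frac{14}{3} \approx -4.6667$)
$P{\left(O,z \right)} = 2 z^{2}$ ($P{\left(O,z \right)} = z 2 z = 2 z^{2}$)
$P{\left(61,-14 \right)} - Q{\left(55,S \right)} = 2 \left(-14\right)^{2} - 47 = 2 \cdot 196 - 47 = 392 - 47 = 345$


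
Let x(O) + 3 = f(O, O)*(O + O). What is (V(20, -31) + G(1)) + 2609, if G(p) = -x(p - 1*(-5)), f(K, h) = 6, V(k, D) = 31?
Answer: 2571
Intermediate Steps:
x(O) = -3 + 12*O (x(O) = -3 + 6*(O + O) = -3 + 6*(2*O) = -3 + 12*O)
G(p) = -57 - 12*p (G(p) = -(-3 + 12*(p - 1*(-5))) = -(-3 + 12*(p + 5)) = -(-3 + 12*(5 + p)) = -(-3 + (60 + 12*p)) = -(57 + 12*p) = -57 - 12*p)
(V(20, -31) + G(1)) + 2609 = (31 + (-57 - 12*1)) + 2609 = (31 + (-57 - 12)) + 2609 = (31 - 69) + 2609 = -38 + 2609 = 2571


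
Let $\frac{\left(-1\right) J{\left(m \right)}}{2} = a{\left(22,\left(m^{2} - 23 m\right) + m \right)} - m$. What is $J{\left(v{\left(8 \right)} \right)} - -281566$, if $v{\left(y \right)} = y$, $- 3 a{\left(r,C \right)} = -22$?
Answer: $\frac{844702}{3} \approx 2.8157 \cdot 10^{5}$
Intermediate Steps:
$a{\left(r,C \right)} = \frac{22}{3}$ ($a{\left(r,C \right)} = \left(- \frac{1}{3}\right) \left(-22\right) = \frac{22}{3}$)
$J{\left(m \right)} = - \frac{44}{3} + 2 m$ ($J{\left(m \right)} = - 2 \left(\frac{22}{3} - m\right) = - \frac{44}{3} + 2 m$)
$J{\left(v{\left(8 \right)} \right)} - -281566 = \left(- \frac{44}{3} + 2 \cdot 8\right) - -281566 = \left(- \frac{44}{3} + 16\right) + 281566 = \frac{4}{3} + 281566 = \frac{844702}{3}$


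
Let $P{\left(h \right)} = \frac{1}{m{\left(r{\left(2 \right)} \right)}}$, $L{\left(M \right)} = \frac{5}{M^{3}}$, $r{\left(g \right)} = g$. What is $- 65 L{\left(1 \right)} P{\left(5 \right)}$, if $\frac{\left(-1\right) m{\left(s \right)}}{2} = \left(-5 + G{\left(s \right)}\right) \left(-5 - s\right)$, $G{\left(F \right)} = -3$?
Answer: $\frac{325}{112} \approx 2.9018$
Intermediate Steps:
$m{\left(s \right)} = -80 - 16 s$ ($m{\left(s \right)} = - 2 \left(-5 - 3\right) \left(-5 - s\right) = - 2 \left(- 8 \left(-5 - s\right)\right) = - 2 \left(40 + 8 s\right) = -80 - 16 s$)
$L{\left(M \right)} = \frac{5}{M^{3}}$
$P{\left(h \right)} = - \frac{1}{112}$ ($P{\left(h \right)} = \frac{1}{-80 - 32} = \frac{1}{-112} = - \frac{1}{112}$)
$- 65 L{\left(1 \right)} P{\left(5 \right)} = - 65 \cdot 5 \cdot 1^{-3} \left(- \frac{1}{112}\right) = - 65 \cdot 5 \cdot 1 \left(- \frac{1}{112}\right) = \left(-65\right) 5 \left(- \frac{1}{112}\right) = \left(-325\right) \left(- \frac{1}{112}\right) = \frac{325}{112}$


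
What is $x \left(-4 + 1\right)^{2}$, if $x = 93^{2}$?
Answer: $77841$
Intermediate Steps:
$x = 8649$
$x \left(-4 + 1\right)^{2} = 8649 \left(-4 + 1\right)^{2} = 8649 \left(-3\right)^{2} = 8649 \cdot 9 = 77841$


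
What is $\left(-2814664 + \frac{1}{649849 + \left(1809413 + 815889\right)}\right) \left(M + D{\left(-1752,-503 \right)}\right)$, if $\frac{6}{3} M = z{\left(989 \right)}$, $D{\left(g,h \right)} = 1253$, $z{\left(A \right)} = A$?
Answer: $- \frac{10739493800616395}{2183434} \approx -4.9186 \cdot 10^{9}$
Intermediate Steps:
$M = \frac{989}{2}$ ($M = \frac{1}{2} \cdot 989 = \frac{989}{2} \approx 494.5$)
$\left(-2814664 + \frac{1}{649849 + \left(1809413 + 815889\right)}\right) \left(M + D{\left(-1752,-503 \right)}\right) = \left(-2814664 + \frac{1}{649849 + \left(1809413 + 815889\right)}\right) \left(\frac{989}{2} + 1253\right) = \left(-2814664 + \frac{1}{649849 + 2625302}\right) \frac{3495}{2} = \left(-2814664 + \frac{1}{3275151}\right) \frac{3495}{2} = \left(- \frac{9218449614263}{3275151}\right) \frac{3495}{2} = - \frac{10739493800616395}{2183434}$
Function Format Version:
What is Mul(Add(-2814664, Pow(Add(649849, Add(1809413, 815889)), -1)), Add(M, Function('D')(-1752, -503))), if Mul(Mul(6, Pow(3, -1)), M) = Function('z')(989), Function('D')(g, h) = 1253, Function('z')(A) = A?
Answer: Rational(-10739493800616395, 2183434) ≈ -4.9186e+9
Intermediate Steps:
M = Rational(989, 2) (M = Mul(Rational(1, 2), 989) = Rational(989, 2) ≈ 494.50)
Mul(Add(-2814664, Pow(Add(649849, Add(1809413, 815889)), -1)), Add(M, Function('D')(-1752, -503))) = Mul(Add(-2814664, Pow(Add(649849, Add(1809413, 815889)), -1)), Add(Rational(989, 2), 1253)) = Mul(Add(-2814664, Pow(Add(649849, 2625302), -1)), Rational(3495, 2)) = Mul(Add(-2814664, Pow(3275151, -1)), Rational(3495, 2)) = Mul(Add(-2814664, Rational(1, 3275151)), Rational(3495, 2)) = Mul(Rational(-9218449614263, 3275151), Rational(3495, 2)) = Rational(-10739493800616395, 2183434)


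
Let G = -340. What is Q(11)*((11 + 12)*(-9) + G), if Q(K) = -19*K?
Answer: 114323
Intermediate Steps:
Q(11)*((11 + 12)*(-9) + G) = (-19*11)*((11 + 12)*(-9) - 340) = -209*(23*(-9) - 340) = -209*(-207 - 340) = -209*(-547) = 114323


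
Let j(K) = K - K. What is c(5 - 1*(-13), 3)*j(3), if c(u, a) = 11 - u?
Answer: 0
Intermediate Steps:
j(K) = 0
c(5 - 1*(-13), 3)*j(3) = (11 - (5 - 1*(-13)))*0 = (11 - (5 + 13))*0 = (11 - 1*18)*0 = (11 - 18)*0 = -7*0 = 0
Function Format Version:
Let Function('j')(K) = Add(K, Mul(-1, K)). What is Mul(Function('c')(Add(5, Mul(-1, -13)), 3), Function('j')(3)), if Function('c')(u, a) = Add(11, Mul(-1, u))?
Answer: 0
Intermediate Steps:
Function('j')(K) = 0
Mul(Function('c')(Add(5, Mul(-1, -13)), 3), Function('j')(3)) = Mul(Add(11, Mul(-1, Add(5, Mul(-1, -13)))), 0) = Mul(Add(11, Mul(-1, Add(5, 13))), 0) = Mul(Add(11, Mul(-1, 18)), 0) = Mul(Add(11, -18), 0) = Mul(-7, 0) = 0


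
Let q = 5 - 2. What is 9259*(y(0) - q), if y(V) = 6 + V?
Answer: 27777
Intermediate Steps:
q = 3
9259*(y(0) - q) = 9259*((6 + 0) - 1*3) = 9259*(6 - 3) = 9259*3 = 27777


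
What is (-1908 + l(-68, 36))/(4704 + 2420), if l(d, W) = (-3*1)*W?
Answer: -504/1781 ≈ -0.28299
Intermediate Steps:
l(d, W) = -3*W
(-1908 + l(-68, 36))/(4704 + 2420) = (-1908 - 3*36)/(4704 + 2420) = (-1908 - 108)/7124 = -2016*1/7124 = -504/1781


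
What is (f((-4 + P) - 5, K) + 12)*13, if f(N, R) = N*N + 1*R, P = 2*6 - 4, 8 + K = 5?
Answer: 130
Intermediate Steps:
K = -3 (K = -8 + 5 = -3)
P = 8 (P = 12 - 4 = 8)
f(N, R) = R + N² (f(N, R) = N² + R = R + N²)
(f((-4 + P) - 5, K) + 12)*13 = ((-3 + ((-4 + 8) - 5)²) + 12)*13 = ((-3 + (4 - 5)²) + 12)*13 = ((-3 + (-1)²) + 12)*13 = ((-3 + 1) + 12)*13 = (-2 + 12)*13 = 10*13 = 130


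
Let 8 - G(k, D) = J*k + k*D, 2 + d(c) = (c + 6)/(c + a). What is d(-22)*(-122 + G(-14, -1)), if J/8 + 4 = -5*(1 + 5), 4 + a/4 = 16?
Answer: 133824/13 ≈ 10294.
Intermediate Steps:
a = 48 (a = -16 + 4*16 = -16 + 64 = 48)
J = -272 (J = -32 + 8*(-5*(1 + 5)) = -32 + 8*(-5*6) = -32 + 8*(-30) = -32 - 240 = -272)
d(c) = -2 + (6 + c)/(48 + c) (d(c) = -2 + (c + 6)/(c + 48) = -2 + (6 + c)/(48 + c))
G(k, D) = 8 + 272*k - D*k (G(k, D) = 8 - (-272*k + k*D) = 8 - (-272*k + D*k) = 8 + (272*k - D*k) = 8 + 272*k - D*k)
d(-22)*(-122 + G(-14, -1)) = ((-90 - 1*(-22))/(48 - 22))*(-122 + (8 + 272*(-14) - 1*(-1)*(-14))) = ((-90 + 22)/26)*(-122 + (8 - 3808 - 14)) = ((1/26)*(-68))*(-122 - 3814) = -34/13*(-3936) = 133824/13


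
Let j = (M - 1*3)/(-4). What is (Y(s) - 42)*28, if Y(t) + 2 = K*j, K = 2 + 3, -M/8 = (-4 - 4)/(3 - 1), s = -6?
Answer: -2247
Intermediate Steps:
M = 32 (M = -8*(-4 - 4)/(3 - 1) = -(-64)/2 = -8*(-4) = 32)
K = 5
j = -29/4 (j = (32 - 1*3)/(-4) = (32 - 3)*(-¼) = 29*(-¼) = -29/4 ≈ -7.2500)
Y(t) = -153/4 (Y(t) = -2 + 5*(-29/4) = -2 - 145/4 = -153/4)
(Y(s) - 42)*28 = (-153/4 - 42)*28 = -321/4*28 = -2247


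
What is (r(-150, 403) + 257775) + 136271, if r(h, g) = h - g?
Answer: 393493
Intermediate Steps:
(r(-150, 403) + 257775) + 136271 = ((-150 - 1*403) + 257775) + 136271 = ((-150 - 403) + 257775) + 136271 = (-553 + 257775) + 136271 = 257222 + 136271 = 393493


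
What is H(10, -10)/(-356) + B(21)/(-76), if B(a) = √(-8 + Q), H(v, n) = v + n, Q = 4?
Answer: -I/38 ≈ -0.026316*I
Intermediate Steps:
H(v, n) = n + v
B(a) = 2*I (B(a) = √(-8 + 4) = √(-4) = 2*I)
H(10, -10)/(-356) + B(21)/(-76) = (-10 + 10)/(-356) + (2*I)/(-76) = 0*(-1/356) + (2*I)*(-1/76) = 0 - I/38 = -I/38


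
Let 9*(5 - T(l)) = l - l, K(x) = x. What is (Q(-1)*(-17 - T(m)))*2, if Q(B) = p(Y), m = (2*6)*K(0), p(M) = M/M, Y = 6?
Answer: -44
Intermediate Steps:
p(M) = 1
m = 0 (m = (2*6)*0 = 12*0 = 0)
Q(B) = 1
T(l) = 5 (T(l) = 5 - (l - l)/9 = 5 - 1/9*0 = 5 + 0 = 5)
(Q(-1)*(-17 - T(m)))*2 = (1*(-17 - 1*5))*2 = (1*(-17 - 5))*2 = (1*(-22))*2 = -22*2 = -44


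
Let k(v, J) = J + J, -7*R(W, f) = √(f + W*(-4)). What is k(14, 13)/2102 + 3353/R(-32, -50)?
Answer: 13/1051 - 23471*√78/78 ≈ -2657.6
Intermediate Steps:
R(W, f) = -√(f - 4*W)/7 (R(W, f) = -√(f + W*(-4))/7 = -√(f - 4*W)/7)
k(v, J) = 2*J
k(14, 13)/2102 + 3353/R(-32, -50) = (2*13)/2102 + 3353/((-√(-50 - 4*(-32))/7)) = 26*(1/2102) + 3353/((-√(-50 + 128)/7)) = 13/1051 + 3353/((-√78/7)) = 13/1051 + 3353*(-7*√78/78) = 13/1051 - 23471*√78/78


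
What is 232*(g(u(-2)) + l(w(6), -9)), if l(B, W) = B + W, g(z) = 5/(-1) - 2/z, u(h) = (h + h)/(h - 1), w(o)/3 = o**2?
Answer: 21460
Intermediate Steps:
w(o) = 3*o**2
u(h) = 2*h/(-1 + h) (u(h) = (2*h)/(-1 + h) = 2*h/(-1 + h))
g(z) = -5 - 2/z (g(z) = 5*(-1) - 2/z = -5 - 2/z)
232*(g(u(-2)) + l(w(6), -9)) = 232*((-5 - 2/(2*(-2)/(-1 - 2))) + (3*6**2 - 9)) = 232*((-5 - 2/(2*(-2)/(-3))) + (3*36 - 9)) = 232*((-5 - 2/(2*(-2)*(-1/3))) + (108 - 9)) = 232*((-5 - 2/4/3) + 99) = 232*((-5 - 2*3/4) + 99) = 232*((-5 - 3/2) + 99) = 232*(-13/2 + 99) = 232*(185/2) = 21460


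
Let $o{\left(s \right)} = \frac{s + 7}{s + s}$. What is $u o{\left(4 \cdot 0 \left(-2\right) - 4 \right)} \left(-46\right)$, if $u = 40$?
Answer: $690$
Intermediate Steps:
$o{\left(s \right)} = \frac{7 + s}{2 s}$
$u o{\left(4 \cdot 0 \left(-2\right) - 4 \right)} \left(-46\right) = 40 \frac{7 - \left(4 - 4 \cdot 0 \left(-2\right)\right)}{2 \left(4 \cdot 0 \left(-2\right) - 4\right)} \left(-46\right) = 40 \frac{7 + \left(4 \cdot 0 - 4\right)}{2 \left(4 \cdot 0 - 4\right)} \left(-46\right) = 40 \frac{7 + \left(0 - 4\right)}{2 \left(0 - 4\right)} \left(-46\right) = 40 \frac{7 - 4}{2 \left(-4\right)} \left(-46\right) = 40 \cdot \frac{1}{2} \left(- \frac{1}{4}\right) 3 \left(-46\right) = 40 \left(- \frac{3}{8}\right) \left(-46\right) = \left(-15\right) \left(-46\right) = 690$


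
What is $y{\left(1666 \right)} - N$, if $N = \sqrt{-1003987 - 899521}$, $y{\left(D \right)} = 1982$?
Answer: $1982 - 2 i \sqrt{475877} \approx 1982.0 - 1379.7 i$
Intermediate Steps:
$N = 2 i \sqrt{475877}$ ($N = \sqrt{-1903508} = 2 i \sqrt{475877} \approx 1379.7 i$)
$y{\left(1666 \right)} - N = 1982 - 2 i \sqrt{475877}$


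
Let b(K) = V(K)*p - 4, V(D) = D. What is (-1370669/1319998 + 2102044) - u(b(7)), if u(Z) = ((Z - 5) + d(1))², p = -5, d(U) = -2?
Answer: 2771899389475/1319998 ≈ 2.0999e+6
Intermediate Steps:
b(K) = -4 - 5*K (b(K) = K*(-5) - 4 = -5*K - 4 = -4 - 5*K)
u(Z) = (-7 + Z)² (u(Z) = ((Z - 5) - 2)² = ((-5 + Z) - 2)² = (-7 + Z)²)
(-1370669/1319998 + 2102044) - u(b(7)) = (-1370669/1319998 + 2102044) - (-7 + (-4 - 5*7))² = (-1370669*1/1319998 + 2102044) - (-7 + (-4 - 35))² = (-1370669/1319998 + 2102044) - (-7 - 39)² = 2774692505243/1319998 - 1*(-46)² = 2774692505243/1319998 - 1*2116 = 2774692505243/1319998 - 2116 = 2771899389475/1319998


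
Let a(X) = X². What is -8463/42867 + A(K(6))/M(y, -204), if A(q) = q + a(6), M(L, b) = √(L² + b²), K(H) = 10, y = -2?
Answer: -2821/14289 + 23*√10405/10405 ≈ 0.028055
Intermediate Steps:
A(q) = 36 + q (A(q) = q + 6² = q + 36 = 36 + q)
-8463/42867 + A(K(6))/M(y, -204) = -8463/42867 + (36 + 10)/(√((-2)² + (-204)²)) = -8463*1/42867 + 46/(√(4 + 41616)) = -2821/14289 + 46/(√41620) = -2821/14289 + 46/((2*√10405)) = -2821/14289 + 46*(√10405/20810) = -2821/14289 + 23*√10405/10405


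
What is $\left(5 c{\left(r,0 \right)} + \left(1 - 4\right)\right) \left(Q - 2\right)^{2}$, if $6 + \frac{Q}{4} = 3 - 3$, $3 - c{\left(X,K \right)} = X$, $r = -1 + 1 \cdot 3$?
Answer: $1352$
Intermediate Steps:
$r = 2$ ($r = -1 + 3 = 2$)
$c{\left(X,K \right)} = 3 - X$
$Q = -24$ ($Q = -24 + 4 \left(3 - 3\right) = -24 + 4 \cdot 0 = -24 + 0 = -24$)
$\left(5 c{\left(r,0 \right)} + \left(1 - 4\right)\right) \left(Q - 2\right)^{2} = \left(5 \left(3 - 2\right) + \left(1 - 4\right)\right) \left(-24 - 2\right)^{2} = \left(5 \left(3 - 2\right) - 3\right) \left(-26\right)^{2} = \left(5 \cdot 1 - 3\right) 676 = \left(5 - 3\right) 676 = 2 \cdot 676 = 1352$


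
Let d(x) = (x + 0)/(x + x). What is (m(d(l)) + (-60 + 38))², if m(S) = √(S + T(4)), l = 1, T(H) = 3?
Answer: (-44 + √14)²/4 ≈ 405.18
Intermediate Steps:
d(x) = ½ (d(x) = x/((2*x)) = x*(1/(2*x)) = ½)
m(S) = √(3 + S) (m(S) = √(S + 3) = √(3 + S))
(m(d(l)) + (-60 + 38))² = (√(3 + ½) + (-60 + 38))² = (√(7/2) - 22)² = (√14/2 - 22)² = (-22 + √14/2)²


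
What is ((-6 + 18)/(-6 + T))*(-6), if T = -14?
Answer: 18/5 ≈ 3.6000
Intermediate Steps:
((-6 + 18)/(-6 + T))*(-6) = ((-6 + 18)/(-6 - 14))*(-6) = (12/(-20))*(-6) = (12*(-1/20))*(-6) = -⅗*(-6) = 18/5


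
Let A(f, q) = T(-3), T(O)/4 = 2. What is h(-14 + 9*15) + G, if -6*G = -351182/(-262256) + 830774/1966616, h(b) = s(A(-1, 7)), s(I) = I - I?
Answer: -56782225391/193408817136 ≈ -0.29359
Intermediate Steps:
T(O) = 8 (T(O) = 4*2 = 8)
A(f, q) = 8
s(I) = 0
h(b) = 0
G = -56782225391/193408817136 (G = -(-351182/(-262256) + 830774/1966616)/6 = -(-351182*(-1/262256) + 830774*(1/1966616))/6 = -(175591/131128 + 415387/983308)/6 = -⅙*56782225391/32234802856 = -56782225391/193408817136 ≈ -0.29359)
h(-14 + 9*15) + G = 0 - 56782225391/193408817136 = -56782225391/193408817136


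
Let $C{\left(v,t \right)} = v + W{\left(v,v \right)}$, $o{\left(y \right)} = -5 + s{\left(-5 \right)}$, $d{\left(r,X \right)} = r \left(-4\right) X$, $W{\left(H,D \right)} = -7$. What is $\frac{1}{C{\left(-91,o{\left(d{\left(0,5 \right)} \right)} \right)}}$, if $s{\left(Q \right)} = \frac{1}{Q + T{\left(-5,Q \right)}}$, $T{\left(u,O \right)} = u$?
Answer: $- \frac{1}{98} \approx -0.010204$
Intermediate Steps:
$d{\left(r,X \right)} = - 4 X r$ ($d{\left(r,X \right)} = - 4 r X = - 4 X r$)
$s{\left(Q \right)} = \frac{1}{-5 + Q}$ ($s{\left(Q \right)} = \frac{1}{Q - 5} = \frac{1}{-5 + Q}$)
$o{\left(y \right)} = - \frac{51}{10}$ ($o{\left(y \right)} = -5 + \frac{1}{-5 - 5} = -5 + \frac{1}{-10} = -5 - \frac{1}{10} = - \frac{51}{10}$)
$C{\left(v,t \right)} = -7 + v$ ($C{\left(v,t \right)} = v - 7 = -7 + v$)
$\frac{1}{C{\left(-91,o{\left(d{\left(0,5 \right)} \right)} \right)}} = \frac{1}{-7 - 91} = \frac{1}{-98} = - \frac{1}{98}$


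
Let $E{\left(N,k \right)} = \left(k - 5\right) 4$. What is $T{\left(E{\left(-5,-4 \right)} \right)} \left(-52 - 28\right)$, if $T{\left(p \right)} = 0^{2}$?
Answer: $0$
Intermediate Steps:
$E{\left(N,k \right)} = -20 + 4 k$ ($E{\left(N,k \right)} = \left(-5 + k\right) 4 = -20 + 4 k$)
$T{\left(p \right)} = 0$
$T{\left(E{\left(-5,-4 \right)} \right)} \left(-52 - 28\right) = 0 \left(-52 - 28\right) = 0 \left(-80\right) = 0$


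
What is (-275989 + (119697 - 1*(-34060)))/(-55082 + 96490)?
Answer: -15279/5176 ≈ -2.9519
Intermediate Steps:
(-275989 + (119697 - 1*(-34060)))/(-55082 + 96490) = (-275989 + (119697 + 34060))/41408 = (-275989 + 153757)*(1/41408) = -122232*1/41408 = -15279/5176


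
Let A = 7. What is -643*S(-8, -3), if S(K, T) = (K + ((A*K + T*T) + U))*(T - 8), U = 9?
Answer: -325358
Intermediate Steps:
S(K, T) = (-8 + T)*(9 + T² + 8*K) (S(K, T) = (K + ((7*K + T*T) + 9))*(T - 8) = (K + ((7*K + T²) + 9))*(-8 + T) = (K + ((T² + 7*K) + 9))*(-8 + T) = (K + (9 + T² + 7*K))*(-8 + T) = (9 + T² + 8*K)*(-8 + T) = (-8 + T)*(9 + T² + 8*K))
-643*S(-8, -3) = -643*(-72 + (-3)³ - 64*(-8) - 8*(-3)² + 9*(-3) + 8*(-8)*(-3)) = -643*(-72 - 27 + 512 - 8*9 - 27 + 192) = -643*(-72 - 27 + 512 - 72 - 27 + 192) = -643*506 = -325358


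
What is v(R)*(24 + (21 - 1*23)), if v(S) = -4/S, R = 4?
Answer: -22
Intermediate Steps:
v(R)*(24 + (21 - 1*23)) = (-4/4)*(24 + (21 - 1*23)) = (-4*¼)*(24 + (21 - 23)) = -(24 - 2) = -1*22 = -22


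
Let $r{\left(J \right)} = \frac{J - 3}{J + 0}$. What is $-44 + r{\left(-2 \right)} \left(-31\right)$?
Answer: $- \frac{243}{2} \approx -121.5$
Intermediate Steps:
$r{\left(J \right)} = \frac{-3 + J}{J}$
$-44 + r{\left(-2 \right)} \left(-31\right) = -44 + \frac{-3 - 2}{-2} \left(-31\right) = -44 + \left(- \frac{1}{2}\right) \left(-5\right) \left(-31\right) = -44 + \frac{5}{2} \left(-31\right) = -44 - \frac{155}{2} = - \frac{243}{2}$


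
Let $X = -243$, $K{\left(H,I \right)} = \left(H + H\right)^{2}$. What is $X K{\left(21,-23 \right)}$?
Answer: $-428652$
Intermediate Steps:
$K{\left(H,I \right)} = 4 H^{2}$ ($K{\left(H,I \right)} = \left(2 H\right)^{2} = 4 H^{2}$)
$X K{\left(21,-23 \right)} = - 243 \cdot 4 \cdot 21^{2} = - 243 \cdot 4 \cdot 441 = \left(-243\right) 1764 = -428652$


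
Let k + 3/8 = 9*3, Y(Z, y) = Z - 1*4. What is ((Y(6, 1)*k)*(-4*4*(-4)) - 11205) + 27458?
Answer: 19661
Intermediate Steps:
Y(Z, y) = -4 + Z (Y(Z, y) = Z - 4 = -4 + Z)
k = 213/8 (k = -3/8 + 9*3 = -3/8 + 27 = 213/8 ≈ 26.625)
((Y(6, 1)*k)*(-4*4*(-4)) - 11205) + 27458 = (((-4 + 6)*(213/8))*(-4*4*(-4)) - 11205) + 27458 = ((2*(213/8))*(-16*(-4)) - 11205) + 27458 = ((213/4)*64 - 11205) + 27458 = (3408 - 11205) + 27458 = -7797 + 27458 = 19661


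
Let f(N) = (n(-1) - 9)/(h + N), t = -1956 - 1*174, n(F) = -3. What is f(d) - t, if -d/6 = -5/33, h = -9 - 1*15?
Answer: 270576/127 ≈ 2130.5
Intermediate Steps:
h = -24 (h = -9 - 15 = -24)
t = -2130 (t = -1956 - 174 = -2130)
d = 10/11 (d = -(-30)/33 = -6*(-5/33) = 10/11 ≈ 0.90909)
f(N) = -12/(-24 + N) (f(N) = (-3 - 9)/(-24 + N) = -12/(-24 + N))
f(d) - t = -12/(-24 + 10/11) - 1*(-2130) = -12/(-254/11) + 2130 = -12*(-11/254) + 2130 = 66/127 + 2130 = 270576/127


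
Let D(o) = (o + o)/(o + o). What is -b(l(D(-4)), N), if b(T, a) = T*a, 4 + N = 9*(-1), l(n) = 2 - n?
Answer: 13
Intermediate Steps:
D(o) = 1 (D(o) = (2*o)/((2*o)) = (2*o)*(1/(2*o)) = 1)
N = -13 (N = -4 + 9*(-1) = -4 - 9 = -13)
-b(l(D(-4)), N) = -(2 - 1*1)*(-13) = -(2 - 1)*(-13) = -(-13) = -1*(-13) = 13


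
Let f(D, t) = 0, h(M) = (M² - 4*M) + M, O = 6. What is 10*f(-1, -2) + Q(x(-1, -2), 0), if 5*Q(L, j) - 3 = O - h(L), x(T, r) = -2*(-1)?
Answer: 11/5 ≈ 2.2000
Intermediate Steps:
h(M) = M² - 3*M
x(T, r) = 2
Q(L, j) = 9/5 - L*(-3 + L)/5 (Q(L, j) = ⅗ + (6 - L*(-3 + L))/5 = ⅗ + (6/5 - L*(-3 + L)/5) = 9/5 - L*(-3 + L)/5)
10*f(-1, -2) + Q(x(-1, -2), 0) = 10*0 + (9/5 - ⅕*2*(-3 + 2)) = 0 + (9/5 - ⅕*2*(-1)) = 0 + (9/5 + ⅖) = 0 + 11/5 = 11/5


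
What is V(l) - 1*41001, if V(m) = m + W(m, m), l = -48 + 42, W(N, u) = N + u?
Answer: -41019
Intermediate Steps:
l = -6
V(m) = 3*m (V(m) = m + (m + m) = m + 2*m = 3*m)
V(l) - 1*41001 = 3*(-6) - 1*41001 = -18 - 41001 = -41019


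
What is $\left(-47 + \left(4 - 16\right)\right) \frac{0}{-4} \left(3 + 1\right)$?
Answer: $0$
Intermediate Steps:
$\left(-47 + \left(4 - 16\right)\right) \frac{0}{-4} \left(3 + 1\right) = \left(-47 + \left(4 - 16\right)\right) 0 \left(- \frac{1}{4}\right) 4 = \left(-47 - 12\right) 0 \cdot 4 = \left(-59\right) 0 = 0$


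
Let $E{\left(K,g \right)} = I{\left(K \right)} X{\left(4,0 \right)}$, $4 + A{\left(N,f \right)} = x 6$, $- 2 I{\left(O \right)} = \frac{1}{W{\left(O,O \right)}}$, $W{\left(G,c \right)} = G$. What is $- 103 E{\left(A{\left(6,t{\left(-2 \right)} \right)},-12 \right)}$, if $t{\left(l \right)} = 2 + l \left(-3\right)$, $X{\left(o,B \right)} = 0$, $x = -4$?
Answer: $0$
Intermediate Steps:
$I{\left(O \right)} = - \frac{1}{2 O}$
$t{\left(l \right)} = 2 - 3 l$
$A{\left(N,f \right)} = -28$ ($A{\left(N,f \right)} = -4 - 24 = -28$)
$E{\left(K,g \right)} = 0$ ($E{\left(K,g \right)} = - \frac{1}{2 K} 0 = 0$)
$- 103 E{\left(A{\left(6,t{\left(-2 \right)} \right)},-12 \right)} = - 103 \cdot 0 = \left(-1\right) 0 = 0$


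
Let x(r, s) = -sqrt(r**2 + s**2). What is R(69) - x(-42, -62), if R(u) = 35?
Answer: 35 + 2*sqrt(1402) ≈ 109.89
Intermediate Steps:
R(69) - x(-42, -62) = 35 - (-1)*sqrt((-42)**2 + (-62)**2) = 35 - (-1)*sqrt(1764 + 3844) = 35 - (-1)*sqrt(5608) = 35 - (-1)*2*sqrt(1402) = 35 - (-2)*sqrt(1402) = 35 + 2*sqrt(1402)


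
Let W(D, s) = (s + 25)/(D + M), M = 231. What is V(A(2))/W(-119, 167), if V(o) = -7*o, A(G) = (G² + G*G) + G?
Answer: -245/6 ≈ -40.833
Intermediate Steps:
W(D, s) = (25 + s)/(231 + D) (W(D, s) = (s + 25)/(D + 231) = (25 + s)/(231 + D))
A(G) = G + 2*G² (A(G) = (G² + G²) + G = 2*G² + G = G + 2*G²)
V(A(2))/W(-119, 167) = (-14*(1 + 2*2))/(((25 + 167)/(231 - 119))) = (-14*(1 + 4))/((192/112)) = (-14*5)/(((1/112)*192)) = (-7*10)/(12/7) = -70*7/12 = -245/6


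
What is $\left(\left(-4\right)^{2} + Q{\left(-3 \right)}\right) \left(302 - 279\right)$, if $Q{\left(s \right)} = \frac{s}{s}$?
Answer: $391$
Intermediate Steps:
$Q{\left(s \right)} = 1$
$\left(\left(-4\right)^{2} + Q{\left(-3 \right)}\right) \left(302 - 279\right) = \left(\left(-4\right)^{2} + 1\right) \left(302 - 279\right) = \left(16 + 1\right) 23 = 17 \cdot 23 = 391$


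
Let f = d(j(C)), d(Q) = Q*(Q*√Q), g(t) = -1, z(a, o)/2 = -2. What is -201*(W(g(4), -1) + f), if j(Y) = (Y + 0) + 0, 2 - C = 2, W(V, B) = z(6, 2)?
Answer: 804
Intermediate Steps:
z(a, o) = -4 (z(a, o) = 2*(-2) = -4)
W(V, B) = -4
C = 0 (C = 2 - 1*2 = 2 - 2 = 0)
j(Y) = Y (j(Y) = Y + 0 = Y)
d(Q) = Q^(5/2) (d(Q) = Q*Q^(3/2) = Q^(5/2))
f = 0 (f = 0^(5/2) = 0)
-201*(W(g(4), -1) + f) = -201*(-4 + 0) = -201*(-4) = 804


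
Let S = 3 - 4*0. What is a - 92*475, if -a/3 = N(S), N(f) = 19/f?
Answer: -43719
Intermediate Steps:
S = 3 (S = 3 + 0 = 3)
a = -19 (a = -57/3 = -3*19/3 = -19)
a - 92*475 = -19 - 92*475 = -19 - 43700 = -43719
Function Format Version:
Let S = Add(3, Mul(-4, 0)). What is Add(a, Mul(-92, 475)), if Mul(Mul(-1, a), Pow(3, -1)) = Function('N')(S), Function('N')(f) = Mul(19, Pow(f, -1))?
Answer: -43719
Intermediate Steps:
S = 3 (S = Add(3, 0) = 3)
a = -19 (a = Mul(-3, Mul(19, Pow(3, -1))) = Mul(-3, Mul(19, Rational(1, 3))) = Mul(-3, Rational(19, 3)) = -19)
Add(a, Mul(-92, 475)) = Add(-19, Mul(-92, 475)) = Add(-19, -43700) = -43719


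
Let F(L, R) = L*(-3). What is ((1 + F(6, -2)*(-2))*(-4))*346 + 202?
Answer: -51006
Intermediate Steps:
F(L, R) = -3*L
((1 + F(6, -2)*(-2))*(-4))*346 + 202 = ((1 - 3*6*(-2))*(-4))*346 + 202 = ((1 - 18*(-2))*(-4))*346 + 202 = ((1 + 36)*(-4))*346 + 202 = (37*(-4))*346 + 202 = -148*346 + 202 = -51208 + 202 = -51006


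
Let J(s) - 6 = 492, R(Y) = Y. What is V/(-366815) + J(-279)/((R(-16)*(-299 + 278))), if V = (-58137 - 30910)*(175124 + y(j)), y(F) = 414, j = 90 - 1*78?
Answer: 875373853661/20541640 ≈ 42615.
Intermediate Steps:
j = 12 (j = 90 - 78 = 12)
J(s) = 498 (J(s) = 6 + 492 = 498)
V = -15631132286 (V = (-58137 - 30910)*(175124 + 414) = -89047*175538 = -15631132286)
V/(-366815) + J(-279)/((R(-16)*(-299 + 278))) = -15631132286/(-366815) + 498/((-16*(-299 + 278))) = -15631132286*(-1/366815) + 498/((-16*(-21))) = 15631132286/366815 + 498/336 = 15631132286/366815 + 498*(1/336) = 15631132286/366815 + 83/56 = 875373853661/20541640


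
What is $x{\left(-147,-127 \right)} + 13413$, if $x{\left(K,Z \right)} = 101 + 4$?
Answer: $13518$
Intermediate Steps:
$x{\left(K,Z \right)} = 105$
$x{\left(-147,-127 \right)} + 13413 = 105 + 13413 = 13518$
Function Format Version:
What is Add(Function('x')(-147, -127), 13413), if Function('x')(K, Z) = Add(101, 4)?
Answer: 13518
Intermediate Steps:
Function('x')(K, Z) = 105
Add(Function('x')(-147, -127), 13413) = Add(105, 13413) = 13518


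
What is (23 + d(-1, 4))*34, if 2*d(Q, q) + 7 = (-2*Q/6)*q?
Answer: 2057/3 ≈ 685.67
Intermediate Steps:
d(Q, q) = -7/2 - Q*q/6 (d(Q, q) = -7/2 + ((-2*Q/6)*q)/2 = -7/2 + ((-2*Q*(1/6))*q)/2 = -7/2 + ((-Q/3)*q)/2 = -7/2 + (-Q*q/3)/2 = -7/2 - Q*q/6)
(23 + d(-1, 4))*34 = (23 + (-7/2 - 1/6*(-1)*4))*34 = (23 + (-7/2 + 2/3))*34 = (23 - 17/6)*34 = (121/6)*34 = 2057/3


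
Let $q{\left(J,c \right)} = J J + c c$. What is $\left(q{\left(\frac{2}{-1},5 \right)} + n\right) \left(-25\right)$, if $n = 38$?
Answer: $-1675$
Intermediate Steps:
$q{\left(J,c \right)} = J^{2} + c^{2}$
$\left(q{\left(\frac{2}{-1},5 \right)} + n\right) \left(-25\right) = \left(\left(\left(\frac{2}{-1}\right)^{2} + 5^{2}\right) + 38\right) \left(-25\right) = \left(\left(\left(2 \left(-1\right)\right)^{2} + 25\right) + 38\right) \left(-25\right) = \left(\left(\left(-2\right)^{2} + 25\right) + 38\right) \left(-25\right) = \left(\left(4 + 25\right) + 38\right) \left(-25\right) = \left(29 + 38\right) \left(-25\right) = 67 \left(-25\right) = -1675$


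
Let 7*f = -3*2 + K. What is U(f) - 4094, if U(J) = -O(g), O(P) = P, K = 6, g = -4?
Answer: -4090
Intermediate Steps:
f = 0 (f = (-3*2 + 6)/7 = (-6 + 6)/7 = (1/7)*0 = 0)
U(J) = 4 (U(J) = -1*(-4) = 4)
U(f) - 4094 = 4 - 4094 = -4090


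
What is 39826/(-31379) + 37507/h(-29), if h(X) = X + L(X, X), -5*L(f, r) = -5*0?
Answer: -1178087107/909991 ≈ -1294.6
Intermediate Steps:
L(f, r) = 0 (L(f, r) = -(-1)*0 = -⅕*0 = 0)
h(X) = X (h(X) = X + 0 = X)
39826/(-31379) + 37507/h(-29) = 39826/(-31379) + 37507/(-29) = 39826*(-1/31379) + 37507*(-1/29) = -39826/31379 - 37507/29 = -1178087107/909991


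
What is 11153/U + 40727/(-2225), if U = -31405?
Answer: -260769372/13975225 ≈ -18.659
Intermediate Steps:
11153/U + 40727/(-2225) = 11153/(-31405) + 40727/(-2225) = 11153*(-1/31405) + 40727*(-1/2225) = -11153/31405 - 40727/2225 = -260769372/13975225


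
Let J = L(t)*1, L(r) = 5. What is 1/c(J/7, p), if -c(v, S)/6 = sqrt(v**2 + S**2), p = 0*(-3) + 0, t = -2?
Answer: -7/30 ≈ -0.23333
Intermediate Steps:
J = 5 (J = 5*1 = 5)
p = 0 (p = 0 + 0 = 0)
c(v, S) = -6*sqrt(S**2 + v**2) (c(v, S) = -6*sqrt(v**2 + S**2) = -6*sqrt(S**2 + v**2))
1/c(J/7, p) = 1/(-6*sqrt(0**2 + (5/7)**2)) = 1/(-6*sqrt(0 + (5*(1/7))**2)) = 1/(-6*sqrt(0 + (5/7)**2)) = 1/(-6*sqrt(0 + 25/49)) = 1/(-6*sqrt(25/49)) = 1/(-6*5/7) = 1/(-30/7) = -7/30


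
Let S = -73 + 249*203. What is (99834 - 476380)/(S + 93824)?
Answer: -188273/72149 ≈ -2.6095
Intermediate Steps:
S = 50474 (S = -73 + 50547 = 50474)
(99834 - 476380)/(S + 93824) = (99834 - 476380)/(50474 + 93824) = -376546/144298 = -376546*1/144298 = -188273/72149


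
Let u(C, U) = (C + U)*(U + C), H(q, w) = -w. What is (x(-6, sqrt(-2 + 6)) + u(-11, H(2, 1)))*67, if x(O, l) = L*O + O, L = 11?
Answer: 4824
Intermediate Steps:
u(C, U) = (C + U)**2 (u(C, U) = (C + U)*(C + U) = (C + U)**2)
x(O, l) = 12*O (x(O, l) = 11*O + O = 12*O)
(x(-6, sqrt(-2 + 6)) + u(-11, H(2, 1)))*67 = (12*(-6) + (-11 - 1*1)**2)*67 = (-72 + (-11 - 1)**2)*67 = (-72 + (-12)**2)*67 = (-72 + 144)*67 = 72*67 = 4824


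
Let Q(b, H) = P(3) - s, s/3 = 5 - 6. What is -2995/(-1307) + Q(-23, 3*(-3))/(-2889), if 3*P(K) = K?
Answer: 8647327/3775923 ≈ 2.2901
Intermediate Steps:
s = -3 (s = 3*(5 - 6) = 3*(-1) = -3)
P(K) = K/3
Q(b, H) = 4 (Q(b, H) = (⅓)*3 - 1*(-3) = 1 + 3 = 4)
-2995/(-1307) + Q(-23, 3*(-3))/(-2889) = -2995/(-1307) + 4/(-2889) = -2995*(-1/1307) + 4*(-1/2889) = 2995/1307 - 4/2889 = 8647327/3775923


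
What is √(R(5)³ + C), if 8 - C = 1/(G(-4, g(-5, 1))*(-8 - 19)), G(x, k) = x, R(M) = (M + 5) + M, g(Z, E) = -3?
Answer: √1096089/18 ≈ 58.163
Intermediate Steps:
R(M) = 5 + 2*M (R(M) = (5 + M) + M = 5 + 2*M)
C = 863/108 (C = 8 - 1/((-4*(-8 - 19))) = 8 - 1/((-4*(-27))) = 8 - 1/108 = 863/108 ≈ 7.9907)
√(R(5)³ + C) = √((5 + 2*5)³ + 863/108) = √((5 + 10)³ + 863/108) = √(15³ + 863/108) = √(3375 + 863/108) = √(365363/108) = √1096089/18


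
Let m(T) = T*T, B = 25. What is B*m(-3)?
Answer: 225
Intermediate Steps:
m(T) = T²
B*m(-3) = 25*(-3)² = 25*9 = 225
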